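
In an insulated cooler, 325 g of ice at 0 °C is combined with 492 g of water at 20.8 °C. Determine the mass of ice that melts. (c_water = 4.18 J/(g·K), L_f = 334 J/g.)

Water can give up m c ΔT = 492×4.18×20.8 = 42776 J before reaching 0 °C.
Fully melting the ice requires m_ice L_f = 325×334 = 108550 J.
Since 42776 < 108550 J, not all the ice melts; equilibrium is at 0 °C.
Mass melted = 42776/334 ≈ 128.1 g.

m_melted ≈ 128 g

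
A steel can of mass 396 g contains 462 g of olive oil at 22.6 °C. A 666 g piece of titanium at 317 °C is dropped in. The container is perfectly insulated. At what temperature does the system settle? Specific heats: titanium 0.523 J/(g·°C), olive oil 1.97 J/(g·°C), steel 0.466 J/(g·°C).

T_f = Σ m_i c_i T_i / Σ m_i c_i:
T_f = (348.32·317 + 910.14·22.6 + 184.54·22.6) / (348.32 + 910.14 + 184.54)
    = 135156 / 1443 ≈ 93.66 °C

T_f ≈ 93.7 °C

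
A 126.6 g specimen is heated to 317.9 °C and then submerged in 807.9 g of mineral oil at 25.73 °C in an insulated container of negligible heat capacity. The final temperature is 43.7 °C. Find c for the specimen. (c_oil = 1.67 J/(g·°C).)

c ≈ 0.698 J/(g·°C)

Let T be the final temperature. ΣQ_i = 0:
126.6×c×(43.7 − 317.9) + 807.9×1.67×(43.7 − 25.73) = 0
-34714 c = -24245
c = -24245/-34714 ≈ 0.6984 J/(g·°C)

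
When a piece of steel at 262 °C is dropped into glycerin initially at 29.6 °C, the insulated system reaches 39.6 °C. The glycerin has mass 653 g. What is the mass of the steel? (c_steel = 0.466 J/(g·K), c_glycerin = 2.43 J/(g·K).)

Heat lost by the steel = heat gained by the glycerin:
m·0.466·(262 − 39.6) = 653·2.43·(39.6 − 29.6)
103.64 m = 15868  ⇒  m ≈ 153.1 g

m ≈ 153 g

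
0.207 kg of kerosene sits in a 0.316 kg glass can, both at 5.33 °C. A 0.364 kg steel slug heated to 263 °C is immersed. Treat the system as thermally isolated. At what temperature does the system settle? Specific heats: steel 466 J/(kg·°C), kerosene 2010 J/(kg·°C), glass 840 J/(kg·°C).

T_f ≈ 56.7 °C

Energy conservation, ΣQ = 0:
0.364×466×(T − 263) + 0.207×2010×(T − 5.33) + 0.316×840×(T − 5.33) = 0
851.13 T = 48244
T = 48244/851.13 ≈ 56.68 °C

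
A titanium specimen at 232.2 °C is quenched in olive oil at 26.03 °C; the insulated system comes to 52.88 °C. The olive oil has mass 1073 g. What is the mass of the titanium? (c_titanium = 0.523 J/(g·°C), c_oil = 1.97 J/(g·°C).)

Energy conservation, ΣQ = 0:
m×0.523×(52.88 − 232.2) + 1073×1.97×(52.88 − 26.03) = 0
-93.78 m = -56756
m = -56756/-93.78 ≈ 605.2 g

m ≈ 605 g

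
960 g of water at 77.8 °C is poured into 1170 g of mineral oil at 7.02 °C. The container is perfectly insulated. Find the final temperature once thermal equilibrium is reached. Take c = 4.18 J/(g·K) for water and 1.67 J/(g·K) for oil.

Heat lost by the water equals heat gained by the oil:
960·4.18·(77.8 − T) = 1170·1.67·(T − 7.02)
4012.8(77.8 − T) = 1953.9(T − 7.02)
5966.7 T = 325912  ⇒  T ≈ 54.62 °C

T_f ≈ 54.6 °C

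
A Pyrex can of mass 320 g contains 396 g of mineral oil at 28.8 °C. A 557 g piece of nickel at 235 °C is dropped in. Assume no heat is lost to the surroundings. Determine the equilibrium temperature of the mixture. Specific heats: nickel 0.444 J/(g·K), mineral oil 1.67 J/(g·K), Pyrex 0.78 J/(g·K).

Net heat exchanged in the isolated system is zero:
557×0.444×(T − 235) + 396×1.67×(T − 28.8) + 320×0.78×(T − 28.8) = 0
247.31(T − 235) + 661.32(T − 28.8) + 249.6(T − 28.8) = 0
(247.31 + 661.32 + 249.6) T = 247.31×235 + 661.32×28.8 + 249.6×28.8
T = 84352/1158.2 ≈ 72.83 °C

T_f ≈ 72.8 °C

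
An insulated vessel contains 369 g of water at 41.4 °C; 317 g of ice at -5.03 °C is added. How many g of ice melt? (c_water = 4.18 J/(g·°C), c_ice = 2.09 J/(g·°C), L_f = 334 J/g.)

m_melted ≈ 181 g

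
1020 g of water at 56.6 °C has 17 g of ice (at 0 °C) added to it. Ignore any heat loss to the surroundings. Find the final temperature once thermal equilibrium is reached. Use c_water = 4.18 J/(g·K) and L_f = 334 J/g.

T_f ≈ 54.4 °C

Taking heat into each body as positive, Σ m c ΔT = 0:
fusion: m_ice L_f = 17×334 = 5678; meltwater 0→T: 17×4.18×T = 71.06 T; water: 4263.6(T − 56.6)
4334.7 T = 241320 − 5678 = 235642
T ≈ 54.36 °C (positive, so assuming full melt was valid).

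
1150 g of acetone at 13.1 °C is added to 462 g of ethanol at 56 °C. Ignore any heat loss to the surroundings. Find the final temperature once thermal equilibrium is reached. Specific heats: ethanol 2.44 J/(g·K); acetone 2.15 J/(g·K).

T_f ≈ 26.5 °C

T_f is the heat-capacity-weighted average of the initial temperatures:
T_f = (1127.3×56 + 2472.5×13.1) / (1127.3 + 2472.5)
    = 95517 / 3599.8 ≈ 26.53 °C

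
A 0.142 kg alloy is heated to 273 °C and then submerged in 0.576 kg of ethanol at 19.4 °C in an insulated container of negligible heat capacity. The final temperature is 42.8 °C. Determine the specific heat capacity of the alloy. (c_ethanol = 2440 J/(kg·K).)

c ≈ 1010 J/(kg·K)

Heat lost by the alloy = heat gained by the ethanol:
0.142×c×(273 − 42.8) = 0.576×2440×(42.8 − 19.4)
32.69 c = 32887  ⇒  c ≈ 1006 J/(kg·K)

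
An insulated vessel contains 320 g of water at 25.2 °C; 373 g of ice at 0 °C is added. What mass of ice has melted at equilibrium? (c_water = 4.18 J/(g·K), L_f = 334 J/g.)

m_melted ≈ 101 g

Heat available from the water dropping to 0 °C: 320×4.18×25.2 = 33708 J.
To melt every bit of ice: 373×334 = 124582 J.
33708 J < 124582 J, so only part of the ice melts and the system sits at 0 °C.
Mass melted = 33708/334 ≈ 100.9 g.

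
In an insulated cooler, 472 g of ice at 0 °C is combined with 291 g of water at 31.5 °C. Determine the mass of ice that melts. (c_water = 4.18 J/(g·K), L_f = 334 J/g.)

m_melted ≈ 115 g

Water can give up m c ΔT = 291·4.18·31.5 = 38316 J before reaching 0 °C.
Fully melting the ice requires m_ice L_f = 472·334 = 157648 J.
That's not enough to melt it all — equilibrium is at 0 °C with ice remaining.
m_melt = 38316 / L_f = 114.7 g.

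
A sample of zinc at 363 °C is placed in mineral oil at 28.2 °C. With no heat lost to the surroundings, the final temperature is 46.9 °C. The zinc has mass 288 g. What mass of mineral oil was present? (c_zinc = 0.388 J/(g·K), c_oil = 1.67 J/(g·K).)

|Q_zinc| = |Q_oil|:
288×0.388×(363 − 46.9) = m×1.67×(46.9 − 28.2)
31.23 m = 35322  ⇒  m ≈ 1131 g

m ≈ 1130 g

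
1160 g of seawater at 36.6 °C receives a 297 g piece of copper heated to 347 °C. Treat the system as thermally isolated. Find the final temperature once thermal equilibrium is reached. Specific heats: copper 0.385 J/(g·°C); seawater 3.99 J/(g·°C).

T_f ≈ 44.1 °C

Setting the total heat transfer to zero:
297*0.385*(T − 347) + 1160*3.99*(T − 36.6) = 0
114.34(T − 347) + 4628.4(T − 36.6) = 0
(114.34 + 4628.4) T = 114.34*347 + 4628.4*36.6
T = 209077 / 4742.7 = 44.1 °C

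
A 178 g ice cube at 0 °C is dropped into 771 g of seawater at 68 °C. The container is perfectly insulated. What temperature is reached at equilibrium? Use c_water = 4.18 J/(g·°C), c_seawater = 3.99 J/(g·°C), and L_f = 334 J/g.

T_f ≈ 39.2 °C

Sum of m c ΔT and latent-heat terms is zero:
latent heat to melt: 178×334 = 59452; warm the meltwater: 744.04 T; seawater: 3076.3(T − 68)
3820.3 T = 209188 − 59452 = 149736
T ≈ 39.19 °C — above 0 °C, consistent with complete melting.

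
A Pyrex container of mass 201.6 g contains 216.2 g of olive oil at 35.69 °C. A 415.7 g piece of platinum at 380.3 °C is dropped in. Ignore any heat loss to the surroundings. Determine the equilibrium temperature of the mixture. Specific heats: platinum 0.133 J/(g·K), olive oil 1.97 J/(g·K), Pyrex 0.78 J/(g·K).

T_f ≈ 65.5 °C

T_f is the heat-capacity-weighted average of the initial temperatures:
T_f = (55.29·380.3 + 425.91·35.69 + 157.25·35.69) / (55.29 + 425.91 + 157.25)
    = 41839 / 638.45 ≈ 65.53 °C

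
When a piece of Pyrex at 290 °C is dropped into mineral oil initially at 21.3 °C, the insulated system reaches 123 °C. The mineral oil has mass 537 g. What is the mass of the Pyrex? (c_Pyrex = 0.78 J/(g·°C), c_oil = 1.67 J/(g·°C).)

|Q_Pyrex| = |Q_oil|:
m·0.78·(290 − 123) = 537·1.67·(123 − 21.3)
130.26 m = 91204  ⇒  m ≈ 700.2 g

m ≈ 700 g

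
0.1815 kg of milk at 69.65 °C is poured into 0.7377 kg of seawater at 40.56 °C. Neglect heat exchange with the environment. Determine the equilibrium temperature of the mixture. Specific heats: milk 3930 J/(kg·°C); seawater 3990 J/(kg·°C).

Heat gained plus heat lost sum to zero:
0.1815×3930×(T − 69.65) + 0.7377×3990×(T − 40.56) = 0
713.29(T − 69.65) + 2943.4(T − 40.56) = 0
3656.7 T = 169066
T = 169066 / 3656.7 = 46.2 °C

T_f ≈ 46.2 °C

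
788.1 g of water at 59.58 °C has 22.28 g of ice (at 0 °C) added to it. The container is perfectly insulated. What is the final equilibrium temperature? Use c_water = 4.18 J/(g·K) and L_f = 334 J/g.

Taking heat into each body as positive, Σ m c ΔT = 0:
fusion: m_ice L_f = 22.28×334 = 7441.5; warm the meltwater: 93.13 T; water cools: 788.1×4.18×(T − 59.58) = 3294.3(T − 59.58)
3387.4 T = 196272 − 7441.5 = 188830
T ≈ 55.75 °C — above 0 °C, consistent with complete melting.

T_f ≈ 55.7 °C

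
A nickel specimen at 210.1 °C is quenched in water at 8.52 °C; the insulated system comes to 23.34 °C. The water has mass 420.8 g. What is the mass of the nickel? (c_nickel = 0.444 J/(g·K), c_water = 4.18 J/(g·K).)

Energy conservation, ΣQ = 0:
m·0.444·(23.34 − 210.1) + 420.8·4.18·(23.34 − 8.52) = 0
-82.92 m = -26068
m = -26068/-82.92 ≈ 314.4 g

m ≈ 314 g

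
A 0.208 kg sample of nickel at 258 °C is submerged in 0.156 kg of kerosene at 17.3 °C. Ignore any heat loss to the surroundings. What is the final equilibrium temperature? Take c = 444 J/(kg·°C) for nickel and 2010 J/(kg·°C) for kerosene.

Heat gained plus heat lost sum to zero:
0.208×444×(T − 258) + 0.156×2010×(T − 17.3) = 0
92.35(T − 258) + 313.56(T − 17.3) = 0
405.91 T = 29251
T ≈ 72.06 °C

T_f ≈ 72.1 °C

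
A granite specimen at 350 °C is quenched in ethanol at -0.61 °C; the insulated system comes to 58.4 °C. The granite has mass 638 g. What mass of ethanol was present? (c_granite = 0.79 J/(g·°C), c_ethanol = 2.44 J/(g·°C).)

m ≈ 1020 g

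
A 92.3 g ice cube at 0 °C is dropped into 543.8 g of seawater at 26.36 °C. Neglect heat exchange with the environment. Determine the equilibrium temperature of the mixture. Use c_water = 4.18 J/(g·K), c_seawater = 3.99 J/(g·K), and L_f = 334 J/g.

T_f ≈ 10.3 °C

Energy balance with sensible and latent terms:
fusion: m_ice L_f = 92.3×334 = 30828
  meltwater 0→T: 92.3×4.18×T = 385.81 T
  seawater cools: 543.8×3.99×(T − 26.36) = 2169.8(T − 26.36)
2555.6 T = 57195 − 30828 = 26367
T ≈ 10.32 °C (positive, so assuming full melt was valid).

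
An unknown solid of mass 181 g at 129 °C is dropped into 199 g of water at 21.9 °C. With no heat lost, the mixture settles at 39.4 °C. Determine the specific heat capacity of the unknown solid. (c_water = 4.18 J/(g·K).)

Setting the total heat transfer to zero:
181×c×(39.4 − 129) + 199×4.18×(39.4 − 21.9) = 0
-16218 c = -14557
c = -14557/-16218 ≈ 0.8976 J/(g·K)

c ≈ 0.898 J/(g·K)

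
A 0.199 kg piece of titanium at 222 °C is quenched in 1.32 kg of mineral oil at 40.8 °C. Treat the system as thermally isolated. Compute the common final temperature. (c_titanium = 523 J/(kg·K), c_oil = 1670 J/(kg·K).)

Set heat shed by the hot body equal to heat absorbed by the cold body:
0.199×523×(222 − T) = 1.32×1670×(T − 40.8)
104.08(222 − T) = 2204.4(T − 40.8)
2308.5 T = 113045  ⇒  T ≈ 48.97 °C

T_f ≈ 49.0 °C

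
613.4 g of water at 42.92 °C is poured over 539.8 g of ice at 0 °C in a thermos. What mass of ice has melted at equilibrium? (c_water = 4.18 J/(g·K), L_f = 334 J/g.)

m_melted ≈ 329 g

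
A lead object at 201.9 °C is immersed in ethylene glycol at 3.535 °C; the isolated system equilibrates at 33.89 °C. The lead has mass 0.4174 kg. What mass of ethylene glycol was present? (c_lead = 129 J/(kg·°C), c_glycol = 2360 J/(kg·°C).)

m ≈ 0.126 kg

Heat gained plus heat lost sum to zero:
0.4174×129×(33.89 − 201.9) + m×2360×(33.89 − 3.535) = 0
71638 m = 9046.4
m = 9046.4/71638 ≈ 0.1263 kg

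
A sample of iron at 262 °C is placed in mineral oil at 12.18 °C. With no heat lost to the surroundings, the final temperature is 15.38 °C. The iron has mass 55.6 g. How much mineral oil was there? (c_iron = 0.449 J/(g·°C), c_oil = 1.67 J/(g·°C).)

m ≈ 1150 g

|Q_iron| = |Q_oil|:
55.6·0.449·(262 − 15.38) = m·1.67·(15.38 − 12.18)
5.344 m = 6156.7  ⇒  m ≈ 1152 g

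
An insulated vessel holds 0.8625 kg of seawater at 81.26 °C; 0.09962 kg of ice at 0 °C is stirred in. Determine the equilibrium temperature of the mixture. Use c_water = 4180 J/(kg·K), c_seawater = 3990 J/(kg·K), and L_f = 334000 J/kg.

Conservation of energy gives ΣQ = 0:
fusion: m_ice L_f = 0.09962·334000 = 33273; warm the meltwater: 416.41 T; seawater: 3441.4(T − 81.26)
3857.8 T = 279646 − 33273 = 246373
T ≈ 63.86 °C. Since T > 0 °C, the all-ice-melts assumption holds.

T_f ≈ 63.9 °C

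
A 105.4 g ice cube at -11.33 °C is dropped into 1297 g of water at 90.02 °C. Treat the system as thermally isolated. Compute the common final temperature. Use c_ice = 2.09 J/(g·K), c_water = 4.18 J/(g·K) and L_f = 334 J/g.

Setting the total heat transfer to zero:
warm ice to 0 °C: 105.4×2.09×(0 − (-11.33)) = 2495.8
  melt ice: 105.4×334 = 35204
  meltwater 0→T: 105.4×4.18×T = 440.57 T
  water: 5421.5(T − 90.02)
5862 T = 488040 − 37699 = 450340
T ≈ 76.82 °C. Since T > 0 °C, the all-ice-melts assumption holds.

T_f ≈ 76.8 °C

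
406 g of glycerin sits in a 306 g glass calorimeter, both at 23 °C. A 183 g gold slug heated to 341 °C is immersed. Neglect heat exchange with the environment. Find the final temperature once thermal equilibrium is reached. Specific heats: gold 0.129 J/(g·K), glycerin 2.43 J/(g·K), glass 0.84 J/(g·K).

T_f ≈ 28.9 °C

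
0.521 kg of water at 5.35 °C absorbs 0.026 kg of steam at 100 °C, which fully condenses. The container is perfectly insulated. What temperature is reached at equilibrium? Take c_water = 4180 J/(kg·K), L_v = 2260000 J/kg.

T_f ≈ 35.5 °C

Net heat exchanged in the isolated system is zero:
condense steam: −0.026×2260000 = −58760; condensate cools 100→T: 0.026×4180×(T − 100) = 108.68(T − 100); water warms: 0.521×4180×(T − 5.35) = 2177.8(T − 5.35)
2286.5 T = 58760 + 10868 + 11651 = 81279
T ≈ 35.55 °C, under the boiling point, so the assumption holds.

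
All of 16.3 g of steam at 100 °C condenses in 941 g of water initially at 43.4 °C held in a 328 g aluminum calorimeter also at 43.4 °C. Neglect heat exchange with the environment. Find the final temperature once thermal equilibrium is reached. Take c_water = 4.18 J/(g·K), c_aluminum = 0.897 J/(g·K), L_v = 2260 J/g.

T_f ≈ 52.9 °C

Energy conservation, ΣQ = 0:
steam→water at 100 °C releases m L_v = 16.3·2260 = 36838
  condensed water 100 °C→T: 68.13(T − 100)
  water warms: 941·4.18·(T − 43.4) = 3933.4(T − 43.4)
  aluminum cup: 328·0.897·(T − 43.4) = 294.22(T − 43.4)
4295.7 T = 36838 + 6813.4 + 183478 = 227129
T ≈ 52.87 °C — below 100 °C, confirming all the steam condensed.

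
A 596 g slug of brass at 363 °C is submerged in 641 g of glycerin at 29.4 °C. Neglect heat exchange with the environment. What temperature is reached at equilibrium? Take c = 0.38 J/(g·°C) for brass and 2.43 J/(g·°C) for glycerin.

T_f ≈ 71.7 °C

|Q_brass| = |Q_glycerin|:
596×0.38×(363 − T) = 641×2.43×(T − 29.4)
226.48(363 − T) = 1557.6(T − 29.4)
1784.1 T = 128007  ⇒  T ≈ 71.75 °C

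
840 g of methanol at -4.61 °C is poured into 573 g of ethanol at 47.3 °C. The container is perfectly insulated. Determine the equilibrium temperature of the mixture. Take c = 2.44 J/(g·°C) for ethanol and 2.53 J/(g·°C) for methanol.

T_f ≈ 16.0 °C

|Q_ethanol| = |Q_methanol|:
573·2.44·(47.3 − T) = 840·2.53·(T − (-4.61))
1398.1(47.3 − T) = 2125.2(T − (-4.61))
3523.3 T = 56334  ⇒  T ≈ 15.99 °C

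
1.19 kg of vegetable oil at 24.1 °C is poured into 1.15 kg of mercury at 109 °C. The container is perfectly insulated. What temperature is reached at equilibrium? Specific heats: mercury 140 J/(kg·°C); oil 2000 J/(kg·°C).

T_f ≈ 29.5 °C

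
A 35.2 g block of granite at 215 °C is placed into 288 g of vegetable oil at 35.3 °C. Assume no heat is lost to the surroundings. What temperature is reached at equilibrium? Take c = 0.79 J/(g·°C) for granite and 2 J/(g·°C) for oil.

T_f ≈ 43.6 °C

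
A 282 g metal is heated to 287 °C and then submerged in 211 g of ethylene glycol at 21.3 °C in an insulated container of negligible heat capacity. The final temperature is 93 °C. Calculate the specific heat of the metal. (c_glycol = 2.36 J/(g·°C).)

c ≈ 0.653 J/(g·°C)

m_s c (T_s − T_f) = m_glycol c_glycol (T_f − T_0):
282×c×(287 − 93) = 211×2.36×(93 − 21.3)
54708 c = 35704  ⇒  c ≈ 0.6526 J/(g·°C)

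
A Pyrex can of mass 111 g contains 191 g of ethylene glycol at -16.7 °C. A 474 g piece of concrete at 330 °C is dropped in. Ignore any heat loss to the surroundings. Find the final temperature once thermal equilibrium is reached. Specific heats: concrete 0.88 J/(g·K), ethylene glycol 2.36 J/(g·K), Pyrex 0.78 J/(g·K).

T_f is the heat-capacity-weighted average of the initial temperatures:
T_f = (417.12×330 + 450.76×(-16.7) + 86.58×(-16.7)) / (417.12 + 450.76 + 86.58)
    = 128676 / 954.46 ≈ 134.82 °C

T_f ≈ 134.8 °C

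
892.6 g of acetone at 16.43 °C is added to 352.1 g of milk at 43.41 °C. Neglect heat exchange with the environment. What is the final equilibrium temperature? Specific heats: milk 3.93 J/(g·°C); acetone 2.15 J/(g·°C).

T_f ≈ 27.7 °C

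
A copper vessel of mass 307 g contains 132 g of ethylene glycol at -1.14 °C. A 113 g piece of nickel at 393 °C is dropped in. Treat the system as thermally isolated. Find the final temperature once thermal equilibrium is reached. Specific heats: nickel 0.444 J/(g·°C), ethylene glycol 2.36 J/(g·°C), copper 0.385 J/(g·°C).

T_f ≈ 40.1 °C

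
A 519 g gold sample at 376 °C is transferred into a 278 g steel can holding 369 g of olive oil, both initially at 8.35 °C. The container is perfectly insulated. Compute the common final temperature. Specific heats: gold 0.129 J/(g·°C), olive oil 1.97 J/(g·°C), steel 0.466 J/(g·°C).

Net heat exchanged in the isolated system is zero:
519·0.129·(T − 376) + 369·1.97·(T − 8.35) + 278·0.466·(T − 8.35) = 0
66.95(T − 376) + 726.93(T − 8.35) + 129.55(T − 8.35) = 0
(66.95 + 726.93 + 129.55) T = 66.95·376 + 726.93·8.35 + 129.55·8.35
T ≈ 35.01 °C

T_f ≈ 35.0 °C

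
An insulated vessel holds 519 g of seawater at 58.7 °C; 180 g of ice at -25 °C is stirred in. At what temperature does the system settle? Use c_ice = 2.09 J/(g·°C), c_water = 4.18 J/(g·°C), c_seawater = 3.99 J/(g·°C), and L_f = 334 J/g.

Energy balance with sensible and latent terms:
ice -25→0 °C: 180·2.09·25 = 9405; latent heat to melt: 180·334 = 60120; warm the meltwater: 752.4 T; seawater cools: 519·3.99·(T − 58.7) = 2070.8(T − 58.7)
2823.2 T = 121557 − 69525 = 52032
T ≈ 18.43 °C. Since T > 0 °C, the all-ice-melts assumption holds.

T_f ≈ 18.4 °C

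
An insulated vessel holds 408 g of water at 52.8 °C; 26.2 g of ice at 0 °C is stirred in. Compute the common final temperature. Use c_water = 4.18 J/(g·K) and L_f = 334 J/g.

Sum of m c ΔT and latent-heat terms is zero:
latent heat to melt: 26.2·334 = 8750.8
  meltwater 0→T: 26.2·4.18·T = 109.52 T
  water: 1705.4(T − 52.8)
1815 T = 90047 − 8750.8 = 81296
T ≈ 44.79 °C. Since T > 0 °C, the all-ice-melts assumption holds.

T_f ≈ 44.8 °C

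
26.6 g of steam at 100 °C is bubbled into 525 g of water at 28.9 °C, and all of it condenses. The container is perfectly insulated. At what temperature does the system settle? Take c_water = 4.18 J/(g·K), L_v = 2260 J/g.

T_f ≈ 58.4 °C

Let T be the final temperature. ΣQ_i = 0:
steam→water at 100 °C releases m L_v = 26.6×2260 = 60116
  condensate cools 100→T: 26.6×4.18×(T − 100) = 111.19(T − 100)
  original water: 2194.5(T − 28.9)
2305.7 T = 60116 + 11119 + 63421 = 134656
T ≈ 58.40 °C, under the boiling point, so the assumption holds.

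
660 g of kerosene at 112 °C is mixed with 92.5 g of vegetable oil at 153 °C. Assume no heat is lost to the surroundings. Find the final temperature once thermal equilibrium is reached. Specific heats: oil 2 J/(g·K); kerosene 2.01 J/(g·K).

T_f = Σ m_i c_i T_i / Σ m_i c_i:
T_f = (185*153 + 1326.6*112) / (185 + 1326.6)
    = 176884 / 1511.6 ≈ 117.02 °C

T_f ≈ 117.0 °C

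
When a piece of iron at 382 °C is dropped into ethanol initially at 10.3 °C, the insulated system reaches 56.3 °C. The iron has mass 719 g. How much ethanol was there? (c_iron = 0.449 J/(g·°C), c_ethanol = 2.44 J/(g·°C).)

Heat lost by the iron = heat gained by the ethanol:
719×0.449×(382 − 56.3) = m×2.44×(56.3 − 10.3)
112.24 m = 105146  ⇒  m ≈ 936.8 g

m ≈ 937 g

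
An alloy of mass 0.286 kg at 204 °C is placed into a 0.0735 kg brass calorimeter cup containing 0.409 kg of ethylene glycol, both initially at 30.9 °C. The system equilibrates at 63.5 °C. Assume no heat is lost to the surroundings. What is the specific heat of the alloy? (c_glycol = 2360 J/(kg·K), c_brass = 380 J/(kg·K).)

c ≈ 806 J/(kg·K)

Heat gained plus heat lost sum to zero:
0.286·c·(63.5 − 204) + 0.409·2360·(63.5 − 30.9) + 0.0735·380·(63.5 − 30.9) = 0
-40.18 c = -32377
c = -32377/-40.18 ≈ 805.7 J/(kg·K)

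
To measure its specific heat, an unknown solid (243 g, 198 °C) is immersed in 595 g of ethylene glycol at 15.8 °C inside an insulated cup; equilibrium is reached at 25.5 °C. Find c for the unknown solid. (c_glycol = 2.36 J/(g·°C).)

c ≈ 0.325 J/(g·°C)

Let T be the final temperature. ΣQ_i = 0:
243·c·(25.5 − 198) + 595·2.36·(25.5 − 15.8) = 0
-41918 c = -13621
c = -13621/-41918 ≈ 0.3249 J/(g·°C)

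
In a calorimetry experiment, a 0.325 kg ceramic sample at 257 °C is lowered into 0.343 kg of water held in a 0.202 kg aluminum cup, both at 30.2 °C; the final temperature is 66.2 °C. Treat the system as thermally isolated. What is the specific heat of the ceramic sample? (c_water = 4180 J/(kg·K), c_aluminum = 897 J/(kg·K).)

c ≈ 938 J/(kg·K)

Conservation of energy gives ΣQ = 0:
0.325·c·(66.2 − 257) + 0.343·4180·(66.2 − 30.2) + 0.202·897·(66.2 − 30.2) = 0
-62.01 c = -58138
c = -58138/-62.01 ≈ 937.6 J/(kg·K)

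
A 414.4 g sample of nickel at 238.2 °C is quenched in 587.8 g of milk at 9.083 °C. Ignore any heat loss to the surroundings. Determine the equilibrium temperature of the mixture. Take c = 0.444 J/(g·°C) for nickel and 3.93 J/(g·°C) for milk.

Heat lost by the nickel equals heat gained by the milk:
414.4·0.444·(238.2 − T) = 587.8·3.93·(T − 9.083)
183.99(238.2 − T) = 2310.1(T − 9.083)
2494 T = 64809  ⇒  T ≈ 25.99 °C

T_f ≈ 26.0 °C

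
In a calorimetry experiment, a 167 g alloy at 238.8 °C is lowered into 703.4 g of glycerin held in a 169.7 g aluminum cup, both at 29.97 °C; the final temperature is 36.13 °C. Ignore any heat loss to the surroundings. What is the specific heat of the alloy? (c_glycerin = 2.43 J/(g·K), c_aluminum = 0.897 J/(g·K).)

c ≈ 0.339 J/(g·K)

Setting the total heat transfer to zero:
167×c×(36.13 − 238.8) + 703.4×2.43×(36.13 − 29.97) + 169.7×0.897×(36.13 − 29.97) = 0
-33846 c = -11467
c = -11467/-33846 ≈ 0.3388 J/(g·K)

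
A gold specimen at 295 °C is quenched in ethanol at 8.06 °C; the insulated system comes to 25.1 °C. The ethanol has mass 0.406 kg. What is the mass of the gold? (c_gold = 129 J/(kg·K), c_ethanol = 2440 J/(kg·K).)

m ≈ 0.485 kg

Heat lost by the gold = heat gained by the ethanol:
m·129·(295 − 25.1) = 0.406·2440·(25.1 − 8.06)
34817 m = 16881  ⇒  m ≈ 0.4848 kg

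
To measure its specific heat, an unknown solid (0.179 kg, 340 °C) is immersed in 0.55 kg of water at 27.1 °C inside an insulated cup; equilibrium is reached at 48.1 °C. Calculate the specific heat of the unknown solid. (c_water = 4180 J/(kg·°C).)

c ≈ 924 J/(kg·°C)

Conservation of energy gives ΣQ = 0:
0.179·c·(48.1 − 340) + 0.55·4180·(48.1 − 27.1) = 0
-52.25 c = -48279
c = -48279/-52.25 ≈ 924 J/(kg·°C)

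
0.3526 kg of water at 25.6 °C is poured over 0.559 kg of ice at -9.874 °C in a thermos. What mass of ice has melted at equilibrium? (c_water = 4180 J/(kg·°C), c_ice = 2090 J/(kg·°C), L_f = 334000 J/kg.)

Heat available from the water dropping to 0 °C: 0.3526×4180×25.6 = 37731 J.
Warming the ice to 0 °C takes 0.559×2090×9.874 = 11536 J, leaving 26195 J for melting.
Melting all 0.559 kg of ice would need 0.559×334000 = 186706 J.
That's not enough to melt it all — equilibrium is at 0 °C with ice remaining.
m_melted×334000 = 26195  ⇒  m_melted ≈ 0.07843 kg.

m_melted ≈ 0.0784 kg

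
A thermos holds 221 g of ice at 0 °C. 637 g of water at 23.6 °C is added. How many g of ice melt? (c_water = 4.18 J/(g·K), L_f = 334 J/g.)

Water can give up m c ΔT = 637×4.18×23.6 = 62839 J before reaching 0 °C.
Fully melting the ice requires m_ice L_f = 221×334 = 73814 J.
That's not enough to melt it all — equilibrium is at 0 °C with ice remaining.
m_melt = 62839 / L_f = 188.1 g.

m_melted ≈ 188 g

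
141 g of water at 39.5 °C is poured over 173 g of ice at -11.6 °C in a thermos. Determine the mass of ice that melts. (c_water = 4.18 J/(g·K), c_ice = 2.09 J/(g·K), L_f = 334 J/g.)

m_melted ≈ 57.1 g

Heat available from the water dropping to 0 °C: 141×4.18×39.5 = 23281 J.
Warming the ice to 0 °C takes 173×2.09×11.6 = 4194.2 J, leaving 19086 J for melting.
Melting all 173 g of ice would need 173×334 = 57782 J.
Since 19086 < 57782 J, not all the ice melts; equilibrium is at 0 °C.
Mass melted = 19086/334 ≈ 57.14 g.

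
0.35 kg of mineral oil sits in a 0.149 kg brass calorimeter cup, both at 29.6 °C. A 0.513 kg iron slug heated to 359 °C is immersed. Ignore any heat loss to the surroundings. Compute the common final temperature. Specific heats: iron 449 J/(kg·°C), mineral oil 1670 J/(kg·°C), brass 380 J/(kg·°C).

T_f ≈ 116.7 °C

Net heat exchanged in the isolated system is zero:
0.513×449×(T − 359) + 0.35×1670×(T − 29.6) + 0.149×380×(T − 29.6) = 0
230.34(T − 359) + 584.5(T − 29.6) + 56.62(T − 29.6) = 0
871.46 T = 101668
T = 101668 / 871.46 = 117 °C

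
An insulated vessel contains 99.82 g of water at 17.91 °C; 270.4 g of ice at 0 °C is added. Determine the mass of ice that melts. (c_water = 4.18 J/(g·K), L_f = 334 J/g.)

m_melted ≈ 22.4 g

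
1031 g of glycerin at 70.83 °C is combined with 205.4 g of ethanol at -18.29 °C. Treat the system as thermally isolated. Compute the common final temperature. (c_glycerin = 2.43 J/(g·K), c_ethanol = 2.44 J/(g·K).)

T_f ≈ 56.0 °C

Conservation of energy gives ΣQ = 0:
1031·2.43·(T − 70.83) + 205.4·2.44·(T − (-18.29)) = 0
2505.3(T − 70.83) + 501.18(T − (-18.29)) = 0
(2505.3 + 501.18) T = 2505.3·70.83 + 501.18·(-18.29)
T = 168286 / 3006.5 = 56 °C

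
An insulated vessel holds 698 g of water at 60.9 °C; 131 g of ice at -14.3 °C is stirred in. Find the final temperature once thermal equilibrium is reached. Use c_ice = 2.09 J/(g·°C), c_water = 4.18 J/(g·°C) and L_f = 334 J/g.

T_f ≈ 37.5 °C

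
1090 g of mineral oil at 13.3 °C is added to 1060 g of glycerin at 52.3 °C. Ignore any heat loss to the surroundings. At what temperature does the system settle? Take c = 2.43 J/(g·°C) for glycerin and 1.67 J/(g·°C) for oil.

|Q_glycerin| = |Q_oil|:
1060*2.43*(52.3 − T) = 1090*1.67*(T − 13.3)
2575.8(52.3 − T) = 1820.3(T − 13.3)
4396.1 T = 158924  ⇒  T ≈ 36.15 °C

T_f ≈ 36.2 °C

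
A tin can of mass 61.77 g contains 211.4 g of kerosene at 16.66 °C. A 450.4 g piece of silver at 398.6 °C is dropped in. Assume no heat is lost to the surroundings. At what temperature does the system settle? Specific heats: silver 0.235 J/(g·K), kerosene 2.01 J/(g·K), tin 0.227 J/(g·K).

Taking heat into each body as positive, Σ m c ΔT = 0:
450.4·0.235·(T − 398.6) + 211.4·2.01·(T − 16.66) + 61.77·0.227·(T − 16.66) = 0
105.84(T − 398.6) + 424.91(T − 16.66) + 14.02(T − 16.66) = 0
544.78 T = 49502
T ≈ 90.87 °C

T_f ≈ 90.9 °C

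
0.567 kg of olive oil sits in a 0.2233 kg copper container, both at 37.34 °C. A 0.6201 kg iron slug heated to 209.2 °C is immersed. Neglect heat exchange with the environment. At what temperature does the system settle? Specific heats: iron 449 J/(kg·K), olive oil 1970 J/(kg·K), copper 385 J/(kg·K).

Conservation of energy gives ΣQ = 0:
0.6201*449*(T − 209.2) + 0.567*1970*(T − 37.34) + 0.2233*385*(T − 37.34) = 0
1481.4 T = 103165
T ≈ 69.64 °C

T_f ≈ 69.6 °C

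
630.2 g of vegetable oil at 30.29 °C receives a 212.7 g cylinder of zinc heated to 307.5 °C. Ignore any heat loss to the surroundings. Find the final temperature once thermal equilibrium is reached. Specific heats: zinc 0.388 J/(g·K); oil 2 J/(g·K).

Energy conservation, ΣQ = 0:
212.7*0.388*(T − 307.5) + 630.2*2*(T − 30.29) = 0
1342.9 T = 63555
T ≈ 47.33 °C

T_f ≈ 47.3 °C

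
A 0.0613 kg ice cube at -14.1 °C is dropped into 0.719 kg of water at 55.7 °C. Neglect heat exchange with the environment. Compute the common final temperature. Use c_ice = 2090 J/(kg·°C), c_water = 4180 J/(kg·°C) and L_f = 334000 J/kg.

T_f ≈ 44.5 °C

Setting the total heat transfer to zero:
ice -14.1→0 °C: 0.0613×2090×14.1 = 1806.4; latent heat to melt: 0.0613×334000 = 20474; meltwater 0→T: 0.0613×4180×T = 256.23 T; water cools: 0.719×4180×(T − 55.7) = 3005.4(T − 55.7)
3261.7 T = 167402 − 22281 = 145121
T ≈ 44.49 °C. Since T > 0 °C, the all-ice-melts assumption holds.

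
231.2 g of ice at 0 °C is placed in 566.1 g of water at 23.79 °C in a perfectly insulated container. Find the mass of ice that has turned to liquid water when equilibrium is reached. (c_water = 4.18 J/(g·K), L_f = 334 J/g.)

Heat available from the water dropping to 0 °C: 566.1×4.18×23.79 = 56294 J.
To melt every bit of ice: 231.2×334 = 77221 J.
Since 56294 < 77221 J, not all the ice melts; equilibrium is at 0 °C.
m_melt = 56294 / L_f = 168.5 g.

m_melted ≈ 169 g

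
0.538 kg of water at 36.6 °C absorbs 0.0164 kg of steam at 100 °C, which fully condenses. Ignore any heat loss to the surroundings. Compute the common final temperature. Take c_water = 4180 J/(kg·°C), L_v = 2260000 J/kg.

T_f ≈ 54.5 °C

Taking heat into each body as positive, Σ m c ΔT = 0:
condense steam: −0.0164·2260000 = −37064; condensed water 100 °C→T: 68.55(T − 100); original water: 2248.8(T − 36.6)
2317.4 T = 37064 + 6855.2 + 82308 = 126227
T ≈ 54.47 °C — below 100 °C, confirming all the steam condensed.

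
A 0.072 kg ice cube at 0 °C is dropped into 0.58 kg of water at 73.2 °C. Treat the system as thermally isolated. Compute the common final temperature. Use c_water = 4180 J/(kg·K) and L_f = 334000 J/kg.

Sum of m c ΔT and latent-heat terms is zero:
fusion: m_ice L_f = 0.072·334000 = 24048; warm the meltwater: 300.96 T; water: 2424.4(T − 73.2)
2725.4 T = 177466 − 24048 = 153418
T ≈ 56.29 °C — above 0 °C, consistent with complete melting.

T_f ≈ 56.3 °C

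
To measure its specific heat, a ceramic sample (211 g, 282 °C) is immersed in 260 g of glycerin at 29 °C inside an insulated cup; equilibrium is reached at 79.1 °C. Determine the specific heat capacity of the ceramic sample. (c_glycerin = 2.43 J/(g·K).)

c ≈ 0.739 J/(g·K)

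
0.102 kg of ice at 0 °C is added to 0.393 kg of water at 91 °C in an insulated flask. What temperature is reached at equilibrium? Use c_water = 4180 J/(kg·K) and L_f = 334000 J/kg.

T_f ≈ 55.8 °C

Conservation of energy gives ΣQ = 0:
fusion: m_ice L_f = 0.102×334000 = 34068; meltwater 0→T: 0.102×4180×T = 426.36 T; water: 1642.7(T − 91)
2069.1 T = 149489 − 34068 = 115421
T ≈ 55.78 °C. Since T > 0 °C, the all-ice-melts assumption holds.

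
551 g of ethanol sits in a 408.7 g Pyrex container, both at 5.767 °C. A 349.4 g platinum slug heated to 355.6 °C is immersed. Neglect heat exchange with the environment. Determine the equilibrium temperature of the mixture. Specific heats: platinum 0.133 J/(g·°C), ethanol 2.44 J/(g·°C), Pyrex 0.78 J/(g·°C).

T_f ≈ 15.3 °C

Net heat exchanged in the isolated system is zero:
349.4·0.133·(T − 355.6) + 551·2.44·(T − 5.767) + 408.7·0.78·(T − 5.767) = 0
46.47(T − 355.6) + 1344.4(T − 5.767) + 318.79(T − 5.767) = 0
1709.7 T = 26117
T = 26117/1709.7 ≈ 15.28 °C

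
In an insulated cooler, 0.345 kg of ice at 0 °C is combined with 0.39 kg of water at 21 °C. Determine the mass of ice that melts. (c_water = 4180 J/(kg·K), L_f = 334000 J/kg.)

m_melted ≈ 0.102 kg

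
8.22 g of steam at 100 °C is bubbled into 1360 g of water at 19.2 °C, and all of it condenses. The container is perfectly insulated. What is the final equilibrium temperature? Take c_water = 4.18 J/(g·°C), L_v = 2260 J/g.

Heat gained plus heat lost sum to zero:
condense steam: −8.22×2260 = −18577
  condensed water 100 °C→T: 34.36(T − 100)
  water warms: 1360×4.18×(T − 19.2) = 5684.8(T − 19.2)
5719.2 T = 18577 + 3436 + 109148 = 131161
T ≈ 22.93 °C, under the boiling point, so the assumption holds.

T_f ≈ 22.9 °C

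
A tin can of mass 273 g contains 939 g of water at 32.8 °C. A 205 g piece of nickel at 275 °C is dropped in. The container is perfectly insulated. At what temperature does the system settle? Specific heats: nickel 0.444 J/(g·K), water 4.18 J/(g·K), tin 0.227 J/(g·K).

Setting the total heat transfer to zero:
205*0.444*(T − 275) + 939*4.18*(T − 32.8) + 273*0.227*(T − 32.8) = 0
91.02(T − 275) + 3925(T − 32.8) + 61.97(T − 32.8) = 0
4078 T = 155804
T = 155804/4078 ≈ 38.21 °C

T_f ≈ 38.2 °C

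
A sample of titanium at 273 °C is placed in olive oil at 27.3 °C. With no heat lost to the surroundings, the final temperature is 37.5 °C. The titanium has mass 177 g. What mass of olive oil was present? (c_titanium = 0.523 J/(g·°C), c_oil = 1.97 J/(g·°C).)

m ≈ 1080 g

|Q_titanium| = |Q_oil|:
177·0.523·(273 − 37.5) = m·1.97·(37.5 − 27.3)
20.09 m = 21800  ⇒  m ≈ 1085 g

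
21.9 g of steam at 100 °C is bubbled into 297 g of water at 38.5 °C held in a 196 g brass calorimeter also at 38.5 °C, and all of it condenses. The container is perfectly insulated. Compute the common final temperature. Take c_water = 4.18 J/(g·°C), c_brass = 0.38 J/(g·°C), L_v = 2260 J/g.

Taking heat into each body as positive, Σ m c ΔT = 0:
latent heat released on condensation: 21.9×2260 = 49494; condensed water 100 °C→T: 91.54(T − 100); original water: 1241.5(T − 38.5); cup: 74.48(T − 38.5)
1407.5 T = 49494 + 9154.2 + 50664 = 109312
T ≈ 77.66 °C (< 100 °C, so full condensation is consistent).

T_f ≈ 77.7 °C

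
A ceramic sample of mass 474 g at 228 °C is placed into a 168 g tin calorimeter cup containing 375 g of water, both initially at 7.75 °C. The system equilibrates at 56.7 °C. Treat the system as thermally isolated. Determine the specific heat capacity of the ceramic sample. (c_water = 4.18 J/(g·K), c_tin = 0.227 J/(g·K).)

c ≈ 0.968 J/(g·K)

Net heat exchanged in the isolated system is zero:
474·c·(56.7 − 228) + 375·4.18·(56.7 − 7.75) + 168·0.227·(56.7 − 7.75) = 0
-81196 c = -78596
c = -78596/-81196 ≈ 0.968 J/(g·K)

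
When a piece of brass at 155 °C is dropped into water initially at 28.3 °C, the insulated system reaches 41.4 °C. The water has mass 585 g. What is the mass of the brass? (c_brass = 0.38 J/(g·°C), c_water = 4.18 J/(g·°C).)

m ≈ 742 g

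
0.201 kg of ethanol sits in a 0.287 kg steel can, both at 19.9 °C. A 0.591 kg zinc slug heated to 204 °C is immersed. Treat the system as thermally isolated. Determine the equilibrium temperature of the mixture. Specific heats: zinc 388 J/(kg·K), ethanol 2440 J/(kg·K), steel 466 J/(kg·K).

With ΣQ=0 the equilibrium temperature is the m·c-weighted mean:
T_f = (229.31·204 + 490.44·19.9 + 133.74·19.9) / (229.31 + 490.44 + 133.74)
    = 59200 / 853.49 ≈ 69.36 °C

T_f ≈ 69.4 °C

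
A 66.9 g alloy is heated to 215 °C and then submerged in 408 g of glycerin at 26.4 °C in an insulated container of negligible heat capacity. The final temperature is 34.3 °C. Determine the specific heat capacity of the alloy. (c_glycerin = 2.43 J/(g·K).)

c ≈ 0.648 J/(g·K)

m_s c (T_s − T_f) = m_glycerin c_glycerin (T_f − T_0):
66.9×c×(215 − 34.3) = 408×2.43×(34.3 − 26.4)
12089 c = 7832.4  ⇒  c ≈ 0.6479 J/(g·K)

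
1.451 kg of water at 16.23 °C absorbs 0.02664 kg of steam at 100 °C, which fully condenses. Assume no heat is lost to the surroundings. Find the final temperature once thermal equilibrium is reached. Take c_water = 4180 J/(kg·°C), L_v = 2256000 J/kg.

Conservation of energy gives ΣQ = 0:
latent heat released on condensation: 0.02664·2256000 = 60100; condensed water 100 °C→T: 111.36(T − 100); original water: 6065.2(T − 16.23)
6176.5 T = 60100 + 11136 + 98438 = 169673
T ≈ 27.47 °C (< 100 °C, so full condensation is consistent).

T_f ≈ 27.5 °C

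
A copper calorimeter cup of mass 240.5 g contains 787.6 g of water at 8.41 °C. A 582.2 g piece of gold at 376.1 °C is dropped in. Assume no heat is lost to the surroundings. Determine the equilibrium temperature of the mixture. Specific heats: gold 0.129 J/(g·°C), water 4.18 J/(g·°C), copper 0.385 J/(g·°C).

T_f ≈ 16.4 °C

Let T be the final temperature. ΣQ_i = 0:
582.2*0.129*(T − 376.1) + 787.6*4.18*(T − 8.41) + 240.5*0.385*(T − 8.41) = 0
(75.1 + 3292.2 + 92.59) T = 75.1*376.1 + 3292.2*8.41 + 92.59*8.41
T = 56712/3459.9 ≈ 16.39 °C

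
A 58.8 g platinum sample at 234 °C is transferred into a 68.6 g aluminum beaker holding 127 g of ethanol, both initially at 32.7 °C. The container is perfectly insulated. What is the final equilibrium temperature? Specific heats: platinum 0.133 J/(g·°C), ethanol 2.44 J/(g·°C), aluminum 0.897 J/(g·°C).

T_f = Σ m_i c_i T_i / Σ m_i c_i:
T_f = (7.82·234 + 309.88·32.7 + 61.53·32.7) / (7.82 + 309.88 + 61.53)
    = 13975 / 379.23 ≈ 36.85 °C

T_f ≈ 36.9 °C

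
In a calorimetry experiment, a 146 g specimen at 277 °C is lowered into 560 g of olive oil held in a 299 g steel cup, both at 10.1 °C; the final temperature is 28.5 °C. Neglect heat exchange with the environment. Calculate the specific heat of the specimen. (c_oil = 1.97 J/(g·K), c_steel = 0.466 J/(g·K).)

Let T be the final temperature. ΣQ_i = 0:
146·c·(28.5 − 277) + 560·1.97·(28.5 − 10.1) + 299·0.466·(28.5 − 10.1) = 0
-36281 c = -22863
c = -22863/-36281 ≈ 0.6302 J/(g·K)

c ≈ 0.63 J/(g·K)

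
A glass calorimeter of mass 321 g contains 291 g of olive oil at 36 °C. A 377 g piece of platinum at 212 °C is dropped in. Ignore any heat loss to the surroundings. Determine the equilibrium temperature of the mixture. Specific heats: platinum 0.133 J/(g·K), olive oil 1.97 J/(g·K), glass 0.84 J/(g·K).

T_f ≈ 45.9 °C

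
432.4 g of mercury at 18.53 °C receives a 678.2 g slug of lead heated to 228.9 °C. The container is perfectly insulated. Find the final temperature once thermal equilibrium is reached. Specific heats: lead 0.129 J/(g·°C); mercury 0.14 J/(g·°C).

T_f ≈ 142.9 °C

|Q_lead| = |Q_mercury|:
678.2×0.129×(228.9 − T) = 432.4×0.14×(T − 18.53)
87.49(228.9 − T) = 60.54(T − 18.53)
148.02 T = 21148  ⇒  T ≈ 142.87 °C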